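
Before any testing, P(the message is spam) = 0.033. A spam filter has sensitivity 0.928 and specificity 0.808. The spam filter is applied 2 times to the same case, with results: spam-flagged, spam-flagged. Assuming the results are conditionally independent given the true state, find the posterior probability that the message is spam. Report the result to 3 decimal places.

Posterior P(H) ≈ 0.444

Let H be the event that the message is spam; start with P(H) = 0.033. P('spam-flagged'|H) = 0.928, P('spam-flagged'|¬H) = 0.192.
Update on result 1 ('spam-flagged'): P(H) ← 0.928·0.0330 / (0.928·0.0330 + 0.192·0.9670) = 0.030624/0.21629 = 0.1416.
Update on result 2 ('spam-flagged'): P(H) ← 0.928·0.1416 / (0.928·0.1416 + 0.192·0.8584) = 0.13139/0.29621 = 0.4436.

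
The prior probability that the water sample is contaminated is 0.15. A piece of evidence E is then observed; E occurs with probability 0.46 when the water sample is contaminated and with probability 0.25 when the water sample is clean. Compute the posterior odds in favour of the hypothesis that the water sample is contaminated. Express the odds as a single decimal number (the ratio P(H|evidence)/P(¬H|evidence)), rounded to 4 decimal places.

Posterior odds ≈ 0.3247

Prior odds = 0.15/(1−0.15) = 0.17647. In log-odds, ln(0.17647) = -1.7346.
Add log likelihood ratio: ln(1.8400) = 0.60977.
Posterior log-odds = -1.1248, so posterior odds = exp(-1.1248) = 0.32471.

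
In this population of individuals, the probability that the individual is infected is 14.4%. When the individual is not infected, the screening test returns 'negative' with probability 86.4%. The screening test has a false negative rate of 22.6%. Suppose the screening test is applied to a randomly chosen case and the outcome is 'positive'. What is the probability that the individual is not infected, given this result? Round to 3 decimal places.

Write H for 'the individual is infected'. Prior odds H:¬H = 0.144/0.856 = 0.16822. For the 'positive' outcome, the likelihood ratio is 0.774/0.136 = 5.6912.
Posterior odds = 0.16822 × 5.6912 = 0.95739, so P(H|E) = 0.95739/(1+0.95739) = 0.489. Then P(¬H|E) = 1 − 0.489 = 0.511.

P(¬H | E) ≈ 0.511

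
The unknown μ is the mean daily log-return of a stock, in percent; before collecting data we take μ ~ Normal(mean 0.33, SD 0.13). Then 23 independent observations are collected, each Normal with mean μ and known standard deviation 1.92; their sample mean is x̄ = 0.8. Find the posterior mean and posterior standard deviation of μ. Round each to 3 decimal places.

Posterior mean ≈ 0.375; posterior SD ≈ 0.124

Prior precision 1/τ₀² = 1/0.13² = 59.1716; data precision n/σ² = 23/1.92² = 6.23915.
Posterior precision = 59.1716 + 6.23915 = 65.4107, giving posterior SD = 1/√65.4107 = 0.124.
Posterior mean = (59.1716·0.33 + 6.23915·0.8) / 65.4107 = 0.375.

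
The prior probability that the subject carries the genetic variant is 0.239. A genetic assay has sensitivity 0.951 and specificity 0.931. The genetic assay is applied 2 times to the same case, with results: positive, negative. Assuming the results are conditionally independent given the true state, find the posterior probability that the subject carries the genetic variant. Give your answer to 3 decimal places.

Posterior P(H) ≈ 0.186

With H the event that the subject carries the genetic variant, the joint likelihood of the observed sequence is P(data|H) = 0.951·0.049 = 0.046599 and P(data|¬H) = 0.069·0.931 = 0.064239.
Bayes: P(H|data) = 0.239·0.046599 / (0.239·0.046599 + 0.761·0.064239) = 0.011137/0.060023 = 0.1855.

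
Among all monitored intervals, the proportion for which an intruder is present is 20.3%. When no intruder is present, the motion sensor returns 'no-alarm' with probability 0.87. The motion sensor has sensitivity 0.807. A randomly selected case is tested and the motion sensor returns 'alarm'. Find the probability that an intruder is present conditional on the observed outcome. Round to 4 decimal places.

Write H for 'an intruder is present'. Prior odds H:¬H = 0.203/0.797 = 0.25471. For the 'alarm' outcome, the likelihood ratio is 0.807/0.13 = 6.2077.
Posterior odds = 0.25471 × 6.2077 = 1.5811, so P(H|E) = 1.5811/(1+1.5811) = 0.6126.

P(H | E) ≈ 0.6126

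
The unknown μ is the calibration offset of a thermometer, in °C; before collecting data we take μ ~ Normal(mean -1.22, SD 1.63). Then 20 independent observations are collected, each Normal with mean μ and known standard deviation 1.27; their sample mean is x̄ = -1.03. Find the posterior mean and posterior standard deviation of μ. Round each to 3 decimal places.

With known σ, the Normal prior is conjugate. Weight on the data is w = (n/σ²)/(n/σ² + 1/τ₀²) = 12.4000/(12.4000+0.376378) = 0.97054.
Posterior mean = w·x̄ + (1−w)·μ₀ = 0.97054·-1.03 + 0.029459·-1.22 = -1.036. Posterior variance = 1/(12.4000+0.376378) = 0.0782693, so SD = 0.280.

Posterior mean ≈ -1.036; posterior SD ≈ 0.280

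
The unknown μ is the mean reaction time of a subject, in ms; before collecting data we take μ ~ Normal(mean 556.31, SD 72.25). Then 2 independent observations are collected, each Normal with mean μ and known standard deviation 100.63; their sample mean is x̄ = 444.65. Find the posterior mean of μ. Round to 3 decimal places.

With known σ, the Normal prior is conjugate. Weight on the data is w = (n/σ²)/(n/σ² + 1/τ₀²) = 0.00019750/(0.00019750+0.00019157) = 0.50763.
Posterior mean = w·x̄ + (1−w)·μ₀ = 0.50763·444.65 + 0.49237·556.31 = 499.628.

Posterior mean ≈ 499.628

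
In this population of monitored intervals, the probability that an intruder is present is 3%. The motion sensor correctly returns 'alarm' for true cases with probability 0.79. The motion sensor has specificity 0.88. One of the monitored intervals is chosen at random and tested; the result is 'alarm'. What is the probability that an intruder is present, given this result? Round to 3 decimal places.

P(H | E) ≈ 0.169

Let H be the event that an intruder is present. P(H) = 0.03, so P(¬H) = 0.97. With E the 'alarm' result, P(E|H) = 0.79 and P(E|¬H) = 0.12.
P(E) = 0.79·0.03 + 0.12·0.97 = 0.023700 + 0.11640 = 0.14010.
By Bayes' theorem, P(H|E) = 0.023700 / 0.14010 = 0.169.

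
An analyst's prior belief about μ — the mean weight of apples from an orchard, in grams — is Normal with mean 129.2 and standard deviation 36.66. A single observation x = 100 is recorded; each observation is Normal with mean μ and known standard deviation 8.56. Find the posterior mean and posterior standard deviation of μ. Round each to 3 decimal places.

With known σ, the Normal prior is conjugate. Weight on the data is w = (n/σ²)/(n/σ² + 1/τ₀²) = 0.0136475/(0.0136475+0.00074407) = 0.94830.
Posterior mean = w·x̄ + (1−w)·μ₀ = 0.94830·100 + 0.051702·129.2 = 101.510. Posterior variance = 1/(0.0136475+0.00074407) = 69.4852, so SD = 8.336.

Posterior mean ≈ 101.510; posterior SD ≈ 8.336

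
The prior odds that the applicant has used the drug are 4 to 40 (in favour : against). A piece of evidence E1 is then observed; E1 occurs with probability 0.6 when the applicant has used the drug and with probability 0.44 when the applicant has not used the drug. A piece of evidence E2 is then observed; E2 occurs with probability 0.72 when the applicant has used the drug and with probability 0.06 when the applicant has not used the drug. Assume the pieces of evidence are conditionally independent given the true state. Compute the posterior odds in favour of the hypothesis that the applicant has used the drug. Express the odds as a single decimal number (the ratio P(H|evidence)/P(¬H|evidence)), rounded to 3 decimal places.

Prior odds = 4/40 = 0.10000.
Likelihood ratio for E1 = 0.6/0.44 = 1.3636.
Likelihood ratio for E2 = 0.72/0.06 = 12.000.
Posterior odds = prior odds × LR₁ × LR₂ = 1.6364.

Posterior odds ≈ 1.636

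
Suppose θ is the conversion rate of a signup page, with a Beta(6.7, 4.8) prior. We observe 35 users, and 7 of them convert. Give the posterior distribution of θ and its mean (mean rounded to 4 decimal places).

Posterior: Beta(13.7, 32.8); mean ≈ 0.2946

Observing 7 successes and 28 failures updates Beta(6.7, 4.8) by adding the success and failure counts to the two shape parameters: α = 6.7+7 = 13.7, β = 4.8+28 = 32.8.
E[θ | data] = 13.7/(13.7+32.8) = 0.2946.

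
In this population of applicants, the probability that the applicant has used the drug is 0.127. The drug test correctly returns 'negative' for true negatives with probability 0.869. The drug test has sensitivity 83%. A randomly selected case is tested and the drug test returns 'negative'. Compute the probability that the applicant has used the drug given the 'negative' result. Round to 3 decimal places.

P(H | E) ≈ 0.028

Let H be the event that the applicant has used the drug. P(H) = 0.127, so P(¬H) = 0.873. With E the 'negative' result, P(E|H) = 0.17 and P(E|¬H) = 0.869.
P(E) = 0.17·0.127 + 0.869·0.873 = 0.021590 + 0.75864 = 0.78023.
By Bayes' theorem, P(H|E) = 0.021590 / 0.78023 = 0.028.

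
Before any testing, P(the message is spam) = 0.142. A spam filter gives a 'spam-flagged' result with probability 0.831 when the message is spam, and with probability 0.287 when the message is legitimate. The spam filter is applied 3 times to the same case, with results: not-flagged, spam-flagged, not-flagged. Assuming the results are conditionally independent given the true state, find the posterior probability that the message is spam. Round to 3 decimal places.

Let H be the event that the message is spam; start with P(H) = 0.142. P('spam-flagged'|H) = 0.831, P('spam-flagged'|¬H) = 0.287.
Update on result 1 ('not-flagged'): P(H) ← 0.169·0.1420 / (0.169·0.1420 + 0.713·0.8580) = 0.023998/0.63575 = 0.0377.
Update on result 2 ('spam-flagged'): P(H) ← 0.831·0.0377 / (0.831·0.0377 + 0.287·0.9623) = 0.031368/0.30753 = 0.1020.
Update on result 3 ('not-flagged'): P(H) ← 0.169·0.1020 / (0.169·0.1020 + 0.713·0.8980) = 0.017238/0.65751 = 0.0262.

Posterior P(H) ≈ 0.026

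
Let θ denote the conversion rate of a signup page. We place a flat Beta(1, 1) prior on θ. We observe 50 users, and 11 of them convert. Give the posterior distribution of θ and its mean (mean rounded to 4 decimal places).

Posterior: Beta(12, 40); mean ≈ 0.2308

Observing 11 successes and 39 failures updates Beta(1, 1) by adding the success and failure counts to the two shape parameters: α = 1+11 = 12, β = 1+39 = 40.
Posterior mean = α/(α+β) = 12/52 = 0.2308.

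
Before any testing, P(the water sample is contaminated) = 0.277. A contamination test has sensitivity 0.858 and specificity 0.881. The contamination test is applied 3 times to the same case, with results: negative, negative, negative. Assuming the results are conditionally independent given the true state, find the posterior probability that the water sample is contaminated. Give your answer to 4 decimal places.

Let H be the event that the water sample is contaminated; start with P(H) = 0.277. P('positive'|H) = 0.858, P('positive'|¬H) = 0.119.
Update on result 1 ('negative'): P(H) ← 0.142·0.2770 / (0.142·0.2770 + 0.881·0.7230) = 0.039334/0.67630 = 0.0582.
Update on result 2 ('negative'): P(H) ← 0.142·0.0582 / (0.142·0.0582 + 0.881·0.9418) = 0.0082588/0.83802 = 0.0099.
Update on result 3 ('negative'): P(H) ← 0.142·0.0099 / (0.142·0.0099 + 0.881·0.9901) = 0.0013994/0.87372 = 0.0016.

Posterior P(H) ≈ 0.0016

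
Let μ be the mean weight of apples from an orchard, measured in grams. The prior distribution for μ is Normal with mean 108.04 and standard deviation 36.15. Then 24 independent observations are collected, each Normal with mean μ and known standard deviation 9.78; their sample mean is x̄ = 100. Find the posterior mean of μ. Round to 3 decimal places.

With known σ, the Normal prior is conjugate. Weight on the data is w = (n/σ²)/(n/σ² + 1/τ₀²) = 0.250919/(0.250919+0.00076521) = 0.99696.
Posterior mean = w·x̄ + (1−w)·μ₀ = 0.99696·100 + 0.0030404·108.04 = 100.024.

Posterior mean ≈ 100.024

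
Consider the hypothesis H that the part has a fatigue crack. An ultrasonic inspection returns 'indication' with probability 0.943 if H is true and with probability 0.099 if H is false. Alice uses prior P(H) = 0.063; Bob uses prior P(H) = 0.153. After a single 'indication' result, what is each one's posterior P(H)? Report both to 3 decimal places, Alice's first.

Alice: 0.390; Bob: 0.632

P('+'|H) = 0.943, P('+'|¬H) = 0.099.
Alice: numerator 0.943·0.063 = 0.059409; evidence = 0.059409+0.099·0.937 = 0.15217; posterior = 0.390.
Bob: numerator 0.943·0.153 = 0.14428; evidence = 0.14428+0.099·0.847 = 0.22813; posterior = 0.632.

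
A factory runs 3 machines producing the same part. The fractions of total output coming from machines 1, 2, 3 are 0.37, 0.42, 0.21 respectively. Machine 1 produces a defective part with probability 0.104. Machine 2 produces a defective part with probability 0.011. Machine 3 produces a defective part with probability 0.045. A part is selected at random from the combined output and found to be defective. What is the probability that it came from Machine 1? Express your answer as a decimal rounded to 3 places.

P(defective|M1) = 0.104; P(defective|M2) = 0.011; P(defective|M3) = 0.045.
Prior × likelihood for each source: 0.37·0.104=0.03848, 0.42·0.011=0.004620, 0.21·0.045=0.009450. Summing gives P(defective) = 0.052550.
P(Machine 1 | defective) = 0.03848 / 0.052550 = 0.732.

Posterior probability ≈ 0.732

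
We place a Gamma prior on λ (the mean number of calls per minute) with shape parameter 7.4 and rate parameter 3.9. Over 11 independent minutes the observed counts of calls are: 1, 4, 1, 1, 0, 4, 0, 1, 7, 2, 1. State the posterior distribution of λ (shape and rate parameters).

Total count ∑xᵢ = 22 over n = 11 minutes.
Gamma is conjugate to the Poisson likelihood: posterior is Gamma(shape = 7.4+22 = 29.4, rate = 3.9+11 = 14.9).

Posterior: Gamma(shape=29.4, rate=14.9)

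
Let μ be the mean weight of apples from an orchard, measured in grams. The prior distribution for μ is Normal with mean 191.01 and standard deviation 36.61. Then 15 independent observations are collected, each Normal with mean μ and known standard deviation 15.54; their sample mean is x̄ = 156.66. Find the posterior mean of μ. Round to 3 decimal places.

With known σ, the Normal prior is conjugate. Weight on the data is w = (n/σ²)/(n/σ² + 1/τ₀²) = 0.0621140/(0.0621140+0.00074611) = 0.98813.
Posterior mean = w·x̄ + (1−w)·μ₀ = 0.98813·156.66 + 0.011869·191.01 = 157.068.

Posterior mean ≈ 157.068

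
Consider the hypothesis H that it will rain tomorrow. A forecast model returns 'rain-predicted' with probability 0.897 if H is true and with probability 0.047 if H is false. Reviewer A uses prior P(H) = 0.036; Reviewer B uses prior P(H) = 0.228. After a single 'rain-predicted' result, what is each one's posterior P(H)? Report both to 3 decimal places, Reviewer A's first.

The likelihood ratio for a 'rain-predicted' result is 0.897/0.047 = 19.085.
Reviewer A: prior odds 0.036/0.964 = 0.037344; posterior odds 0.71272; posterior probability 0.416.
Reviewer B: prior odds 0.228/0.772 = 0.29534; posterior odds 5.6365; posterior probability 0.849.

Reviewer A: 0.416; Reviewer B: 0.849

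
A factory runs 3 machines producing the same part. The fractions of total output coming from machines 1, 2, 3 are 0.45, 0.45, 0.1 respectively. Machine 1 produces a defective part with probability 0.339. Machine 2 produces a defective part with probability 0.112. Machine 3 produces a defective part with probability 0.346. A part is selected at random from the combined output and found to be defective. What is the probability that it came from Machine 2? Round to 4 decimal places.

Tabulate prior·likelihood by source: [1] prior 0.45, lik 0.339, product 0.1526; [2] prior 0.45, lik 0.112, product 0.05040; [3] prior 0.1, lik 0.346, product 0.03460.
Normalizing constant = 0.23755; the posterior for Machine 2 is its product over the sum, 0.05040/0.23755 = 0.2122.

Posterior probability ≈ 0.2122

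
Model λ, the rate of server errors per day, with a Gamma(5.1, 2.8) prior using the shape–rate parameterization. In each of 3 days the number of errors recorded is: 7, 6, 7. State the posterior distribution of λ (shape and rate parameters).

Posterior: Gamma(shape=25.1, rate=5.8)

Total count ∑xᵢ = 20 over n = 3 days.
Gamma is conjugate to the Poisson likelihood: posterior is Gamma(shape = 5.1+20 = 25.1, rate = 2.8+3 = 5.8).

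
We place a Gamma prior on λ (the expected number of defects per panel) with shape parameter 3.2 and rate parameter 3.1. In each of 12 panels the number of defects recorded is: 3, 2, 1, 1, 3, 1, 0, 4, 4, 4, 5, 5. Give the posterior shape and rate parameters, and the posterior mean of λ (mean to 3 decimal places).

Total count ∑xᵢ = 33 over n = 12 panels.
Gamma is conjugate to the Poisson likelihood: posterior is Gamma(shape = 3.2+33 = 36.2, rate = 3.1+12 = 15.1).
Posterior mean = shape/rate = 36.2/15.1 = 2.397.

Posterior: Gamma(shape=36.2, rate=15.1); mean ≈ 2.397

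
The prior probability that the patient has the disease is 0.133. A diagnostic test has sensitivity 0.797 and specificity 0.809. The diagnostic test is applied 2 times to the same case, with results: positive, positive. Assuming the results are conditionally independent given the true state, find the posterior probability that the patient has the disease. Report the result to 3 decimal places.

With H the event that the patient has the disease, the joint likelihood of the observed sequence is P(data|H) = 0.797·0.797 = 0.63521 and P(data|¬H) = 0.191·0.191 = 0.036481.
Bayes: P(H|data) = 0.133·0.63521 / (0.133·0.63521 + 0.867·0.036481) = 0.084483/0.11611 = 0.7276.

Posterior P(H) ≈ 0.728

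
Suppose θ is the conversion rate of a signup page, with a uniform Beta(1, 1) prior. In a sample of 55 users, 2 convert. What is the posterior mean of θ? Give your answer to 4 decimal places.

The binomial likelihood is conjugate to the Beta prior: with 2 successes and 53 failures, the posterior is Beta(1+2, 1+53) = Beta(3, 54).
Posterior mean = α/(α+β) = 3/57 = 0.0526.

Posterior mean ≈ 0.0526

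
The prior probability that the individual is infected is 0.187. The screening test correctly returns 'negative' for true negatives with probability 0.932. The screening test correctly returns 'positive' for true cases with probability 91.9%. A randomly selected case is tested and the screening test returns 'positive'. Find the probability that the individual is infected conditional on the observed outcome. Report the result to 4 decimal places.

Write H for 'the individual is infected'. Prior odds H:¬H = 0.187/0.813 = 0.23001. For the 'positive' outcome, the likelihood ratio is 0.919/0.068 = 13.515.
Posterior odds = 0.23001 × 13.515 = 3.1085, so P(H|E) = 3.1085/(1+3.1085) = 0.7566.

P(H | E) ≈ 0.7566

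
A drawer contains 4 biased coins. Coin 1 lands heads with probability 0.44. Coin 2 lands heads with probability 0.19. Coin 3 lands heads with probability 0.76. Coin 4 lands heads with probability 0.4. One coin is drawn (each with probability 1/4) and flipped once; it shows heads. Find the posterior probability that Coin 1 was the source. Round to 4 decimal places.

Tabulate prior·likelihood by source: [1] prior 0.25, lik 0.44, product 0.1100; [2] prior 0.25, lik 0.19, product 0.04750; [3] prior 0.25, lik 0.76, product 0.1900; [4] prior 0.25, lik 0.4, product 0.1000.
Normalizing constant = 0.44750; the posterior for Coin 1 is its product over the sum, 0.1100/0.44750 = 0.2458.

Posterior probability ≈ 0.2458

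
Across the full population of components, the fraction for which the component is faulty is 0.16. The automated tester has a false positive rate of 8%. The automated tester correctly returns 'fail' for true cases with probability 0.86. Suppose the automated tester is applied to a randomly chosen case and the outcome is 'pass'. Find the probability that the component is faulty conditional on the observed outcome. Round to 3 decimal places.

P(H | E) ≈ 0.028

Write H for 'the component is faulty'. Prior odds H:¬H = 0.16/0.84 = 0.19048. For the 'pass' outcome, the likelihood ratio is 0.14/0.92 = 0.15217.
Posterior odds = 0.19048 × 0.15217 = 0.028986, so P(H|E) = 0.028986/(1+0.028986) = 0.028.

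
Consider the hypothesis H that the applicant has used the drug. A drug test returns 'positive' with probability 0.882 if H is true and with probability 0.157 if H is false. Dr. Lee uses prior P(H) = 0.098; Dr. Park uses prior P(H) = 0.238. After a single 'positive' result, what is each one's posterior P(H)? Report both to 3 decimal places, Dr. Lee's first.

Dr. Lee: 0.379; Dr. Park: 0.637

P('+'|H) = 0.882, P('+'|¬H) = 0.157.
Dr. Lee: numerator 0.882·0.098 = 0.086436; evidence = 0.086436+0.157·0.902 = 0.22805; posterior = 0.379.
Dr. Park: numerator 0.882·0.238 = 0.20992; evidence = 0.20992+0.157·0.762 = 0.32955; posterior = 0.637.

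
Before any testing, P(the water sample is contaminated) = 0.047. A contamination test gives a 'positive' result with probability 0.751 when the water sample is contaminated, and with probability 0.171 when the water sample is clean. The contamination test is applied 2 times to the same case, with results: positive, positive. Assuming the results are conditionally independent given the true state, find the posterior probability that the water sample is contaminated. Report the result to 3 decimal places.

Posterior P(H) ≈ 0.488

With H the event that the water sample is contaminated, the joint likelihood of the observed sequence is P(data|H) = 0.751·0.751 = 0.56400 and P(data|¬H) = 0.171·0.171 = 0.029241.
Bayes: P(H|data) = 0.047·0.56400 / (0.047·0.56400 + 0.953·0.029241) = 0.026508/0.054375 = 0.4875.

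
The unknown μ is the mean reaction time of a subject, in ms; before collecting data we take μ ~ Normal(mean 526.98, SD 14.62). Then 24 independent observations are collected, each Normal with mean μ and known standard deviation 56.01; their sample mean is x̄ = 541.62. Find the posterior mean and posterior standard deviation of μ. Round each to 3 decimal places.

Prior precision 1/τ₀² = 1/14.62² = 0.00467849; data precision n/σ² = 24/56.01² = 0.00765033.
Posterior precision = 0.00467849 + 0.00765033 = 0.0123288, giving posterior SD = 1/√0.0123288 = 9.006.
Posterior mean = (0.00467849·526.98 + 0.00765033·541.62) / 0.0123288 = 536.064.

Posterior mean ≈ 536.064; posterior SD ≈ 9.006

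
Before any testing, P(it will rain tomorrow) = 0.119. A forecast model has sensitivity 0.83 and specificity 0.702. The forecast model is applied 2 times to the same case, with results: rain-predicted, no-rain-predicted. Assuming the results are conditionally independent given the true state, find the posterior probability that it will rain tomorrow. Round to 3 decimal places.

Posterior P(H) ≈ 0.083

Let H be the event that it will rain tomorrow; start with P(H) = 0.119. P('rain-predicted'|H) = 0.83, P('rain-predicted'|¬H) = 0.298.
Update on result 1 ('rain-predicted'): P(H) ← 0.83·0.1190 / (0.83·0.1190 + 0.298·0.8810) = 0.098770/0.36131 = 0.2734.
Update on result 2 ('no-rain-predicted'): P(H) ← 0.17·0.2734 / (0.17·0.2734 + 0.702·0.7266) = 0.046473/0.55657 = 0.0835.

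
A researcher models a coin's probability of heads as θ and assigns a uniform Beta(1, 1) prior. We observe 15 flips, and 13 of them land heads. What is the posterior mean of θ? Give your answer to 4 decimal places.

Observing 13 successes and 2 failures updates Beta(1, 1) by adding the success and failure counts to the two shape parameters: α = 1+13 = 14, β = 1+2 = 3.
E[θ | data] = 14/(14+3) = 0.8235.

Posterior mean ≈ 0.8235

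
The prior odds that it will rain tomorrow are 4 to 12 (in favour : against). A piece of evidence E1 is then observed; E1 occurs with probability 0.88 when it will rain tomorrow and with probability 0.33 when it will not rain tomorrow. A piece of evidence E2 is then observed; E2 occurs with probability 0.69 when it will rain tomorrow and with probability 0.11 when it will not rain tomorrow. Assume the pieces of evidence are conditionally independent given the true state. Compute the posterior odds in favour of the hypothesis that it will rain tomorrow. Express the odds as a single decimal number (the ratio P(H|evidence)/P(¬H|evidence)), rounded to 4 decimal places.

Posterior odds ≈ 5.5758

Prior odds = 4/12 = 0.33333. In log-odds, ln(0.33333) = -1.0986.
Add log likelihood ratios: ln(2.6667) + ln(6.2727) = 2.8170.
Posterior log-odds = 1.7184, so posterior odds = exp(1.7184) = 5.5758.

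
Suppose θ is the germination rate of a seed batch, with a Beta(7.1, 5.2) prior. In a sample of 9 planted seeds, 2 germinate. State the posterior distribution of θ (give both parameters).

Posterior: Beta(9.1, 12.2)

The binomial likelihood is conjugate to the Beta prior: with 2 successes and 7 failures, the posterior is Beta(7.1+2, 5.2+7) = Beta(9.1, 12.2).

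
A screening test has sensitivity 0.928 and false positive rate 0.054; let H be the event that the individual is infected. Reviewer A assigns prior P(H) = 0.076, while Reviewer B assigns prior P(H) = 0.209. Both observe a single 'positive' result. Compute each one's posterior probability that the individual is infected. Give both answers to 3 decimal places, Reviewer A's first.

The likelihood ratio for a 'positive' result is 0.928/0.054 = 17.185.
Reviewer A: prior odds 0.076/0.924 = 0.082251; posterior odds 1.4135; posterior probability 0.586.
Reviewer B: prior odds 0.209/0.791 = 0.26422; posterior odds 4.5407; posterior probability 0.820.

Reviewer A: 0.586; Reviewer B: 0.820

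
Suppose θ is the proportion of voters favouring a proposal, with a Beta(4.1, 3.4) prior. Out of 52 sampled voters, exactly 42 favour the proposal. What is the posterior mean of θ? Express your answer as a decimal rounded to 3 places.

Observing 42 successes and 10 failures updates Beta(4.1, 3.4) by adding the success and failure counts to the two shape parameters: α = 4.1+42 = 46.1, β = 3.4+10 = 13.4.
E[θ | data] = 46.1/(46.1+13.4) = 0.775.

Posterior mean ≈ 0.775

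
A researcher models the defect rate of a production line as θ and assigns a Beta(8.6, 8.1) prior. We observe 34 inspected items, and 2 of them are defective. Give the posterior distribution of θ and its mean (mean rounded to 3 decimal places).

Posterior: Beta(10.6, 40.1); mean ≈ 0.209

Observing 2 successes and 32 failures updates Beta(8.6, 8.1) by adding the success and failure counts to the two shape parameters: α = 8.6+2 = 10.6, β = 8.1+32 = 40.1.
Posterior mean = α/(α+β) = 10.6/50.7 = 0.209.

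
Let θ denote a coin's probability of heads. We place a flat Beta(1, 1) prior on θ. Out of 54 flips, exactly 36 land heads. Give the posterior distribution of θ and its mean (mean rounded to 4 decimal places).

Observing 36 successes and 18 failures updates Beta(1, 1) by adding the success and failure counts to the two shape parameters: α = 1+36 = 37, β = 1+18 = 19.
E[θ | data] = 37/(37+19) = 0.6607.

Posterior: Beta(37, 19); mean ≈ 0.6607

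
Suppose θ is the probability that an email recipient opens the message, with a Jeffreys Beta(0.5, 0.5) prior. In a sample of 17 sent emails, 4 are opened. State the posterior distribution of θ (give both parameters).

The binomial likelihood is conjugate to the Beta prior: with 4 successes and 13 failures, the posterior is Beta(0.5+4, 0.5+13) = Beta(4.5, 13.5).

Posterior: Beta(4.5, 13.5)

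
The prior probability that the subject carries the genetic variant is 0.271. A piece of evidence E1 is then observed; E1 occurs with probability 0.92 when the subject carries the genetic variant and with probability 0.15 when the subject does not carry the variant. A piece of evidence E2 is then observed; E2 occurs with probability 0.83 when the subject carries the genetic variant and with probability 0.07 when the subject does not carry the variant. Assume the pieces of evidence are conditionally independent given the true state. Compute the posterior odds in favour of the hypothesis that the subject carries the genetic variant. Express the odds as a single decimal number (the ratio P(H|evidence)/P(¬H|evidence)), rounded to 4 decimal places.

Prior odds = 0.271/(1−0.271) = 0.37174.
Likelihood ratio for E1 = 0.92/0.15 = 6.1333.
Likelihood ratio for E2 = 0.83/0.07 = 11.857.
Posterior odds = prior odds × LR₁ × LR₂ = 27.035.

Posterior odds ≈ 27.0345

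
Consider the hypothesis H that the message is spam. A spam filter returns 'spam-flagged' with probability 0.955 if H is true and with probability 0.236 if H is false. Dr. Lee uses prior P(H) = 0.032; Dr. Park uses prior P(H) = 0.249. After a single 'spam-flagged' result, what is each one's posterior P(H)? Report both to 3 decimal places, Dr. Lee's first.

P('+'|H) = 0.955, P('+'|¬H) = 0.236.
Dr. Lee: numerator 0.955·0.032 = 0.030560; evidence = 0.030560+0.236·0.968 = 0.25901; posterior = 0.118.
Dr. Park: numerator 0.955·0.249 = 0.23779; evidence = 0.23779+0.236·0.751 = 0.41503; posterior = 0.573.

Dr. Lee: 0.118; Dr. Park: 0.573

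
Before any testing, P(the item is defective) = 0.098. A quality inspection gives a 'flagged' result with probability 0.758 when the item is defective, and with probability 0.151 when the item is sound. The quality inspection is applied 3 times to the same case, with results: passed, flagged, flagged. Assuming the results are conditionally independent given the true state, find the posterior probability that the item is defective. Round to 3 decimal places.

Posterior P(H) ≈ 0.438

With H the event that the item is defective, the joint likelihood of the observed sequence is P(data|H) = 0.242·0.758·0.758 = 0.13904 and P(data|¬H) = 0.849·0.151·0.151 = 0.019358.
Bayes: P(H|data) = 0.098·0.13904 / (0.098·0.13904 + 0.902·0.019358) = 0.013626/0.031087 = 0.4383.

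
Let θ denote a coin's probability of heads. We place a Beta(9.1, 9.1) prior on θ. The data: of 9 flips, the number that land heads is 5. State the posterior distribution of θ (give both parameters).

The binomial likelihood is conjugate to the Beta prior: with 5 successes and 4 failures, the posterior is Beta(9.1+5, 9.1+4) = Beta(14.1, 13.1).

Posterior: Beta(14.1, 13.1)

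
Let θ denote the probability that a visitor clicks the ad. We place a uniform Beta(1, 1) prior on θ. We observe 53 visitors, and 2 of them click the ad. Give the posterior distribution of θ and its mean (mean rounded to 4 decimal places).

Observing 2 successes and 51 failures updates Beta(1, 1) by adding the success and failure counts to the two shape parameters: α = 1+2 = 3, β = 1+51 = 52.
Posterior mean = α/(α+β) = 3/55 = 0.0545.

Posterior: Beta(3, 52); mean ≈ 0.0545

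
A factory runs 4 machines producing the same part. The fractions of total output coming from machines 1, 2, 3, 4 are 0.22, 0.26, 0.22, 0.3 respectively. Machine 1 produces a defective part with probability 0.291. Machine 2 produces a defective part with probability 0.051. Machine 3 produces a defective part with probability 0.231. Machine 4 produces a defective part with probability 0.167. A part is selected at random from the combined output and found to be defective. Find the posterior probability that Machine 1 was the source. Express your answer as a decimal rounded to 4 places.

Posterior probability ≈ 0.3593

P(defective|M1) = 0.291; P(defective|M2) = 0.051; P(defective|M3) = 0.231; P(defective|M4) = 0.167.
Prior × likelihood for each source: 0.22·0.291=0.06402, 0.26·0.051=0.01326, 0.22·0.231=0.05082, 0.3·0.167=0.05010. Summing gives P(defective) = 0.17820.
P(Machine 1 | defective) = 0.06402 / 0.17820 = 0.3593.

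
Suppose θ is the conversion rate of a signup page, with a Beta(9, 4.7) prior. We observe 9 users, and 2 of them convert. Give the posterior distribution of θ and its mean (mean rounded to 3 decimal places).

Posterior: Beta(11, 11.7); mean ≈ 0.485

Observing 2 successes and 7 failures updates Beta(9, 4.7) by adding the success and failure counts to the two shape parameters: α = 9+2 = 11, β = 4.7+7 = 11.7.
Posterior mean = α/(α+β) = 11/22.7 = 0.485.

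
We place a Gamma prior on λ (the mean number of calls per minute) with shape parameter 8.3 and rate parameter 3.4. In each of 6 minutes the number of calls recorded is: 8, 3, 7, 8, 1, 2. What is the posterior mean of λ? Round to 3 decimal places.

Total count ∑xᵢ = 29 over n = 6 minutes.
Gamma is conjugate to the Poisson likelihood: posterior is Gamma(shape = 8.3+29 = 37.3, rate = 3.4+6 = 9.4).
E[λ | data] = 37.3/9.4 = 3.968.

Posterior mean ≈ 3.968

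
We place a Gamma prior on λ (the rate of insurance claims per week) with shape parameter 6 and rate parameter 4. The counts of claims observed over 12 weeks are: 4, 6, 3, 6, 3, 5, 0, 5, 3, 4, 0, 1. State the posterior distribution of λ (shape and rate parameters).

Total count ∑xᵢ = 40 over n = 12 weeks.
Gamma is conjugate to the Poisson likelihood: posterior is Gamma(shape = 6+40 = 46, rate = 4+12 = 16).

Posterior: Gamma(shape=46, rate=16)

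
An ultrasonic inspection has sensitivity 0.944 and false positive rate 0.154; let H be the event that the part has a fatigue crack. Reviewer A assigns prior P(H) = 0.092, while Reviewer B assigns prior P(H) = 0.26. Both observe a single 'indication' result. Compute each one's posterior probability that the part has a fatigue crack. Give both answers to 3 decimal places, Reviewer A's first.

The likelihood ratio for an 'indication' result is 0.944/0.154 = 6.1299.
Reviewer A: prior odds 0.092/0.908 = 0.10132; posterior odds 0.62109; posterior probability 0.383.
Reviewer B: prior odds 0.26/0.74 = 0.35135; posterior odds 2.1537; posterior probability 0.683.

Reviewer A: 0.383; Reviewer B: 0.683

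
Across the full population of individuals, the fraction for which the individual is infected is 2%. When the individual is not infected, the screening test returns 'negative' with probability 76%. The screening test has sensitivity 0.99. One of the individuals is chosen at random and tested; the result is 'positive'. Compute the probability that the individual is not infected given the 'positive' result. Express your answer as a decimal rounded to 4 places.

P(¬H | E) ≈ 0.9224

Let H be the event that the individual is infected. P(H) = 0.02, so P(¬H) = 0.98. With E the 'positive' result, P(E|H) = 0.99 and P(E|¬H) = 0.24.
P(E) = 0.99·0.02 + 0.24·0.98 = 0.019800 + 0.23520 = 0.25500.
By Bayes' theorem, P(H|E) = 0.019800 / 0.25500 = 0.0776. Hence P(¬H|E) = 1 − 0.0776 = 0.9224.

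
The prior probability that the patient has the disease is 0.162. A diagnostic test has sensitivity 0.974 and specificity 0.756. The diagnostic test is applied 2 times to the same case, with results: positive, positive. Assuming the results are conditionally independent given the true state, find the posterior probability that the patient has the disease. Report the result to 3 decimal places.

With H the event that the patient has the disease, the joint likelihood of the observed sequence is P(data|H) = 0.974·0.974 = 0.94868 and P(data|¬H) = 0.244·0.244 = 0.059536.
Bayes: P(H|data) = 0.162·0.94868 / (0.162·0.94868 + 0.838·0.059536) = 0.15369/0.20358 = 0.7549.

Posterior P(H) ≈ 0.755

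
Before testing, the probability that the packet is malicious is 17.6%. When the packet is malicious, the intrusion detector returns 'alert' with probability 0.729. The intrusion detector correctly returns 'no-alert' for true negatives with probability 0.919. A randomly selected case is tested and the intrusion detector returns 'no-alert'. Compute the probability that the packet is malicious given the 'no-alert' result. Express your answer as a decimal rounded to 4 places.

P(H | E) ≈ 0.0593

Write H for 'the packet is malicious'. Prior odds H:¬H = 0.176/0.824 = 0.21359. For the 'no-alert' outcome, the likelihood ratio is 0.271/0.919 = 0.29489.
Posterior odds = 0.21359 × 0.29489 = 0.062985, so P(H|E) = 0.062985/(1+0.062985) = 0.0593.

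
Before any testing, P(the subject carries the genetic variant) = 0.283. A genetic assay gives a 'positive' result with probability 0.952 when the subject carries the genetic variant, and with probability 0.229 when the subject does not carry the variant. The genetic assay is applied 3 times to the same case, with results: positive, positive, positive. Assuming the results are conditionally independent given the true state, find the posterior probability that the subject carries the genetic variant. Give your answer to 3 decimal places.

Posterior P(H) ≈ 0.966

Let H be the event that the subject carries the genetic variant; start with P(H) = 0.283. P('positive'|H) = 0.952, P('positive'|¬H) = 0.229.
Update on result 1 ('positive'): P(H) ← 0.952·0.2830 / (0.952·0.2830 + 0.229·0.7170) = 0.26942/0.43361 = 0.6213.
Update on result 2 ('positive'): P(H) ← 0.952·0.6213 / (0.952·0.6213 + 0.229·0.3787) = 0.59151/0.67822 = 0.8721.
Update on result 3 ('positive'): P(H) ← 0.952·0.8721 / (0.952·0.8721 + 0.229·0.1279) = 0.83028/0.85956 = 0.9659.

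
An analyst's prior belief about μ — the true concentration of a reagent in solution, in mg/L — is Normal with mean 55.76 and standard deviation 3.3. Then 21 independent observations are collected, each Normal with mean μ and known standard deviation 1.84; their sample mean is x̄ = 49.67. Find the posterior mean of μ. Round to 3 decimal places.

Posterior mean ≈ 49.759

Prior precision 1/τ₀² = 1/3.3² = 0.0918274; data precision n/σ² = 21/1.84² = 6.20274.
Posterior precision = 0.0918274 + 6.20274 = 6.29457.
Posterior mean = (0.0918274·55.76 + 6.20274·49.67) / 6.29457 = 49.759.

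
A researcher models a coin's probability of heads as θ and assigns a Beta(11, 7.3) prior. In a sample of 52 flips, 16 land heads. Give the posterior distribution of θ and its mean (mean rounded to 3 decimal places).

Observing 16 successes and 36 failures updates Beta(11, 7.3) by adding the success and failure counts to the two shape parameters: α = 11+16 = 27, β = 7.3+36 = 43.3.
E[θ | data] = 27/(27+43.3) = 0.384.

Posterior: Beta(27, 43.3); mean ≈ 0.384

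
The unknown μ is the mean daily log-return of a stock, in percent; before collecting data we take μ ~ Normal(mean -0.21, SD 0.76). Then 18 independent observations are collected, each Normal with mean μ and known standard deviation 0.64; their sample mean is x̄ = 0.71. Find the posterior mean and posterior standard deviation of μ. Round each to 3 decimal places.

With known σ, the Normal prior is conjugate. Weight on the data is w = (n/σ²)/(n/σ² + 1/τ₀²) = 43.9453/(43.9453+1.73130) = 0.96210.
Posterior mean = w·x̄ + (1−w)·μ₀ = 0.96210·0.71 + 0.037903·-0.21 = 0.675. Posterior variance = 1/(43.9453+1.73130) = 0.0218930, so SD = 0.148.

Posterior mean ≈ 0.675; posterior SD ≈ 0.148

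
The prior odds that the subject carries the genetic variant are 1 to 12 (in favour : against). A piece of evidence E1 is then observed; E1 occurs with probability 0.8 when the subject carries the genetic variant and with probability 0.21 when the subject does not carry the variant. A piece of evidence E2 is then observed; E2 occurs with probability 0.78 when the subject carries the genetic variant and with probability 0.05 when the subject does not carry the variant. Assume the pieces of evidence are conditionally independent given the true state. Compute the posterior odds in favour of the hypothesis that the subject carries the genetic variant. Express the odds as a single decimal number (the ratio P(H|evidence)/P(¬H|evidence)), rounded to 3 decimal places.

Prior odds = 1/12 = 0.083333.
Likelihood ratio for E1 = 0.8/0.21 = 3.8095.
Likelihood ratio for E2 = 0.78/0.05 = 15.600.
Posterior odds = prior odds × LR₁ × LR₂ = 4.9524.

Posterior odds ≈ 4.952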